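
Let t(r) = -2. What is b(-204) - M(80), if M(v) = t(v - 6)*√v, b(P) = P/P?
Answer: 1 + 8*√5 ≈ 18.889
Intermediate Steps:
b(P) = 1
M(v) = -2*√v
b(-204) - M(80) = 1 - (-2)*√80 = 1 - (-2)*4*√5 = 1 - (-8)*√5 = 1 + 8*√5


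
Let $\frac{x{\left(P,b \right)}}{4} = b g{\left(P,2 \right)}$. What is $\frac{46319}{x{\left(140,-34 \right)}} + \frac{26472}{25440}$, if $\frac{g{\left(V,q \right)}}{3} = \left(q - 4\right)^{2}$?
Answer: $- \frac{11824511}{432480} \approx -27.341$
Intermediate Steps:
$g{\left(V,q \right)} = 3 \left(-4 + q\right)^{2}$ ($g{\left(V,q \right)} = 3 \left(q - 4\right)^{2} = 3 \left(-4 + q\right)^{2}$)
$x{\left(P,b \right)} = 48 b$ ($x{\left(P,b \right)} = 4 b 3 \left(-4 + 2\right)^{2} = 4 b 3 \left(-2\right)^{2} = 4 b 3 \cdot 4 = 4 b 12 = 4 \cdot 12 b = 48 b$)
$\frac{46319}{x{\left(140,-34 \right)}} + \frac{26472}{25440} = \frac{46319}{48 \left(-34\right)} + \frac{26472}{25440} = \frac{46319}{-1632} + 26472 \cdot \frac{1}{25440} = 46319 \left(- \frac{1}{1632}\right) + \frac{1103}{1060} = - \frac{46319}{1632} + \frac{1103}{1060} = - \frac{11824511}{432480}$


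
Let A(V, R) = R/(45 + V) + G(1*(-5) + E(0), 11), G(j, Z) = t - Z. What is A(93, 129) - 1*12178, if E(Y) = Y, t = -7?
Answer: -560973/46 ≈ -12195.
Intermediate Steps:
G(j, Z) = -7 - Z
A(V, R) = -18 + R/(45 + V) (A(V, R) = R/(45 + V) + (-7 - 1*11) = R/(45 + V) + (-7 - 11) = R/(45 + V) - 18 = -18 + R/(45 + V))
A(93, 129) - 1*12178 = (-810 + 129 - 18*93)/(45 + 93) - 1*12178 = (-810 + 129 - 1674)/138 - 12178 = (1/138)*(-2355) - 12178 = -785/46 - 12178 = -560973/46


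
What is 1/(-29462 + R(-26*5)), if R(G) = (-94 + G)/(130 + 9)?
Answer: -139/4095442 ≈ -3.3940e-5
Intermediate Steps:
R(G) = -94/139 + G/139 (R(G) = (-94 + G)/139 = (-94 + G)*(1/139) = -94/139 + G/139)
1/(-29462 + R(-26*5)) = 1/(-29462 + (-94/139 + (-26*5)/139)) = 1/(-29462 + (-94/139 + (1/139)*(-130))) = 1/(-29462 + (-94/139 - 130/139)) = 1/(-29462 - 224/139) = 1/(-4095442/139) = -139/4095442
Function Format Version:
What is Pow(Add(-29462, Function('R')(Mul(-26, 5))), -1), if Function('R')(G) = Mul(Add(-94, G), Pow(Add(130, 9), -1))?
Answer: Rational(-139, 4095442) ≈ -3.3940e-5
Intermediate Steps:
Function('R')(G) = Add(Rational(-94, 139), Mul(Rational(1, 139), G)) (Function('R')(G) = Mul(Add(-94, G), Pow(139, -1)) = Mul(Add(-94, G), Rational(1, 139)) = Add(Rational(-94, 139), Mul(Rational(1, 139), G)))
Pow(Add(-29462, Function('R')(Mul(-26, 5))), -1) = Pow(Add(-29462, Add(Rational(-94, 139), Mul(Rational(1, 139), Mul(-26, 5)))), -1) = Pow(Add(-29462, Add(Rational(-94, 139), Mul(Rational(1, 139), -130))), -1) = Pow(Add(-29462, Add(Rational(-94, 139), Rational(-130, 139))), -1) = Pow(Add(-29462, Rational(-224, 139)), -1) = Pow(Rational(-4095442, 139), -1) = Rational(-139, 4095442)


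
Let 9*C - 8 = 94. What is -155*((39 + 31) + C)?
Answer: -37820/3 ≈ -12607.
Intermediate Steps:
C = 34/3 (C = 8/9 + (⅑)*94 = 8/9 + 94/9 = 34/3 ≈ 11.333)
-155*((39 + 31) + C) = -155*((39 + 31) + 34/3) = -155*(70 + 34/3) = -155*244/3 = -37820/3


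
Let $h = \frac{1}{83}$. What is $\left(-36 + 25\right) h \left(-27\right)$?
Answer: $\frac{297}{83} \approx 3.5783$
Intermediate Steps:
$h = \frac{1}{83} \approx 0.012048$
$\left(-36 + 25\right) h \left(-27\right) = \left(-36 + 25\right) \frac{1}{83} \left(-27\right) = \left(-11\right) \frac{1}{83} \left(-27\right) = \left(- \frac{11}{83}\right) \left(-27\right) = \frac{297}{83}$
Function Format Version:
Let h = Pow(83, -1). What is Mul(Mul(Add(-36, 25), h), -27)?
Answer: Rational(297, 83) ≈ 3.5783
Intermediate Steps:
h = Rational(1, 83) ≈ 0.012048
Mul(Mul(Add(-36, 25), h), -27) = Mul(Mul(Add(-36, 25), Rational(1, 83)), -27) = Mul(Mul(-11, Rational(1, 83)), -27) = Mul(Rational(-11, 83), -27) = Rational(297, 83)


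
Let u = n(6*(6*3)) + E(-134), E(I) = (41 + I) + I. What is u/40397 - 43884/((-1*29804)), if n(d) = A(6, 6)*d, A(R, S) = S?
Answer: 446332358/300998047 ≈ 1.4828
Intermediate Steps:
E(I) = 41 + 2*I
n(d) = 6*d
u = 421 (u = 6*(6*(6*3)) + (41 + 2*(-134)) = 6*(6*18) + (41 - 268) = 6*108 - 227 = 648 - 227 = 421)
u/40397 - 43884/((-1*29804)) = 421/40397 - 43884/((-1*29804)) = 421*(1/40397) - 43884/(-29804) = 421/40397 - 43884*(-1/29804) = 421/40397 + 10971/7451 = 446332358/300998047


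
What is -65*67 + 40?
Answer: -4315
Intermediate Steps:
-65*67 + 40 = -4355 + 40 = -4315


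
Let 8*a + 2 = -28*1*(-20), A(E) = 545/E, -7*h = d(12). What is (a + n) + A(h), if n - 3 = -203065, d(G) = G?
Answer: -1219861/6 ≈ -2.0331e+5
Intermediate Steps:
n = -203062 (n = 3 - 203065 = -203062)
h = -12/7 (h = -⅐*12 = -12/7 ≈ -1.7143)
a = 279/4 (a = -¼ + (-28*1*(-20))/8 = -¼ + (-28*(-20))/8 = -¼ + (⅛)*560 = -¼ + 70 = 279/4 ≈ 69.750)
(a + n) + A(h) = (279/4 - 203062) + 545/(-12/7) = -811969/4 + 545*(-7/12) = -811969/4 - 3815/12 = -1219861/6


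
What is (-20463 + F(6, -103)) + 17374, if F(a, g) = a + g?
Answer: -3186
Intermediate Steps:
(-20463 + F(6, -103)) + 17374 = (-20463 + (6 - 103)) + 17374 = (-20463 - 97) + 17374 = -20560 + 17374 = -3186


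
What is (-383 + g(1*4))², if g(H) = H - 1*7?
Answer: 148996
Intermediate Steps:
g(H) = -7 + H (g(H) = H - 7 = -7 + H)
(-383 + g(1*4))² = (-383 + (-7 + 1*4))² = (-383 + (-7 + 4))² = (-383 - 3)² = (-386)² = 148996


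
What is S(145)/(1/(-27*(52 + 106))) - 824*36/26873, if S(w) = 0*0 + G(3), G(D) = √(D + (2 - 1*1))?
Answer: -229310100/26873 ≈ -8533.1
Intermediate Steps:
G(D) = √(1 + D) (G(D) = √(D + (2 - 1)) = √(D + 1) = √(1 + D))
S(w) = 2 (S(w) = 0*0 + √(1 + 3) = 0 + √4 = 0 + 2 = 2)
S(145)/(1/(-27*(52 + 106))) - 824*36/26873 = 2/(1/(-27*(52 + 106))) - 824*36/26873 = 2/(1/(-27*158)) - 29664*1/26873 = 2/(1/(-4266)) - 29664/26873 = 2/(-1/4266) - 29664/26873 = 2*(-4266) - 29664/26873 = -8532 - 29664/26873 = -229310100/26873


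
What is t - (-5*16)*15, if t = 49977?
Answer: 51177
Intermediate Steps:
t - (-5*16)*15 = 49977 - (-5*16)*15 = 49977 - (-80)*15 = 49977 - 1*(-1200) = 49977 + 1200 = 51177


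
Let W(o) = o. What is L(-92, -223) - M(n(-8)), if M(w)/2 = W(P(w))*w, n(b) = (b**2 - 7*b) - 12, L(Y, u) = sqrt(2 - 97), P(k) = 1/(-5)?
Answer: 216/5 + I*sqrt(95) ≈ 43.2 + 9.7468*I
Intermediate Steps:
P(k) = -1/5
L(Y, u) = I*sqrt(95) (L(Y, u) = sqrt(-95) = I*sqrt(95))
n(b) = -12 + b**2 - 7*b
M(w) = -2*w/5 (M(w) = 2*(-w/5) = -2*w/5)
L(-92, -223) - M(n(-8)) = I*sqrt(95) - (-2)*(-12 + (-8)**2 - 7*(-8))/5 = I*sqrt(95) - (-2)*(-12 + 64 + 56)/5 = I*sqrt(95) - (-2)*108/5 = I*sqrt(95) - 1*(-216/5) = I*sqrt(95) + 216/5 = 216/5 + I*sqrt(95)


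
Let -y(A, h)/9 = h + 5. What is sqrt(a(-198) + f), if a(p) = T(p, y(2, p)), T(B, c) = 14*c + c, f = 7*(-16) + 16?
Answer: sqrt(25959) ≈ 161.12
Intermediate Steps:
y(A, h) = -45 - 9*h (y(A, h) = -9*(h + 5) = -9*(5 + h) = -45 - 9*h)
f = -96 (f = -112 + 16 = -96)
T(B, c) = 15*c
a(p) = -675 - 135*p (a(p) = 15*(-45 - 9*p) = -675 - 135*p)
sqrt(a(-198) + f) = sqrt((-675 - 135*(-198)) - 96) = sqrt((-675 + 26730) - 96) = sqrt(26055 - 96) = sqrt(25959)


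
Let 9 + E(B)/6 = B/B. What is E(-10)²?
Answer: 2304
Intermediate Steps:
E(B) = -48 (E(B) = -54 + 6*(B/B) = -54 + 6*1 = -54 + 6 = -48)
E(-10)² = (-48)² = 2304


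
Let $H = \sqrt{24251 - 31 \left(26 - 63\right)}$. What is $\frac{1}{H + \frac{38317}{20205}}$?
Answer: $- \frac{774194985}{10367062758461} + \frac{1224726075 \sqrt{2822}}{10367062758461} \approx 0.006201$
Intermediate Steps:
$H = 3 \sqrt{2822}$ ($H = \sqrt{24251 - -1147} = \sqrt{24251 + 1147} = \sqrt{25398} = 3 \sqrt{2822} \approx 159.37$)
$\frac{1}{H + \frac{38317}{20205}} = \frac{1}{3 \sqrt{2822} + \frac{38317}{20205}} = \frac{1}{\frac{38317}{20205} + 3 \sqrt{2822}}$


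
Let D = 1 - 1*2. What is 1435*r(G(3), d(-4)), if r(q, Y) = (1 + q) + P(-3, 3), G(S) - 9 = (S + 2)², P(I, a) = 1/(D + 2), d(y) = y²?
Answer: 51660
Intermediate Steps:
D = -1 (D = 1 - 2 = -1)
P(I, a) = 1 (P(I, a) = 1/(-1 + 2) = 1/1 = 1)
G(S) = 9 + (2 + S)² (G(S) = 9 + (S + 2)² = 9 + (2 + S)²)
r(q, Y) = 2 + q (r(q, Y) = (1 + q) + 1 = 2 + q)
1435*r(G(3), d(-4)) = 1435*(2 + (9 + (2 + 3)²)) = 1435*(2 + (9 + 5²)) = 1435*(2 + (9 + 25)) = 1435*(2 + 34) = 1435*36 = 51660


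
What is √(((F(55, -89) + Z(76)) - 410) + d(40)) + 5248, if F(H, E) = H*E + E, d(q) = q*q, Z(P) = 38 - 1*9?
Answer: 5248 + I*√3765 ≈ 5248.0 + 61.36*I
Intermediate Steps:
Z(P) = 29 (Z(P) = 38 - 9 = 29)
d(q) = q²
F(H, E) = E + E*H (F(H, E) = E*H + E = E + E*H)
√(((F(55, -89) + Z(76)) - 410) + d(40)) + 5248 = √(((-89*(1 + 55) + 29) - 410) + 40²) + 5248 = √(((-89*56 + 29) - 410) + 1600) + 5248 = √(((-4984 + 29) - 410) + 1600) + 5248 = √((-4955 - 410) + 1600) + 5248 = √(-5365 + 1600) + 5248 = √(-3765) + 5248 = I*√3765 + 5248 = 5248 + I*√3765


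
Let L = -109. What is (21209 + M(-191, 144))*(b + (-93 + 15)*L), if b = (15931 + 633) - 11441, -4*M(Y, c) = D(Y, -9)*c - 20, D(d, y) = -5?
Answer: 291493250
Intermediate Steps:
M(Y, c) = 5 + 5*c/4 (M(Y, c) = -(-5*c - 20)/4 = -(-20 - 5*c)/4 = 5 + 5*c/4)
b = 5123 (b = 16564 - 11441 = 5123)
(21209 + M(-191, 144))*(b + (-93 + 15)*L) = (21209 + (5 + (5/4)*144))*(5123 + (-93 + 15)*(-109)) = (21209 + (5 + 180))*(5123 - 78*(-109)) = (21209 + 185)*(5123 + 8502) = 21394*13625 = 291493250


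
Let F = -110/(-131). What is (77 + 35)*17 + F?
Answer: 249534/131 ≈ 1904.8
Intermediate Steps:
F = 110/131 (F = -110*(-1/131) = 110/131 ≈ 0.83969)
(77 + 35)*17 + F = (77 + 35)*17 + 110/131 = 112*17 + 110/131 = 1904 + 110/131 = 249534/131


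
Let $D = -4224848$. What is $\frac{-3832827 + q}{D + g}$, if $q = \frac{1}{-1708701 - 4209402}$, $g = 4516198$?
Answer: $- \frac{11341532483591}{862119654525} \approx -13.155$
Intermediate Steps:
$q = - \frac{1}{5918103}$ ($q = \frac{1}{-5918103} = - \frac{1}{5918103} \approx -1.6897 \cdot 10^{-7}$)
$\frac{-3832827 + q}{D + g} = \frac{-3832827 - \frac{1}{5918103}}{-4224848 + 4516198} = - \frac{22683064967182}{5918103 \cdot 291350} = \left(- \frac{22683064967182}{5918103}\right) \frac{1}{291350} = - \frac{11341532483591}{862119654525}$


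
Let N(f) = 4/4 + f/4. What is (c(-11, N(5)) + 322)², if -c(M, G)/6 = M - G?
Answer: 644809/4 ≈ 1.6120e+5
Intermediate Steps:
N(f) = 1 + f/4 (N(f) = 4*(¼) + f*(¼) = 1 + f/4)
c(M, G) = -6*M + 6*G (c(M, G) = -6*(M - G) = -6*M + 6*G)
(c(-11, N(5)) + 322)² = ((-6*(-11) + 6*(1 + (¼)*5)) + 322)² = ((66 + 6*(1 + 5/4)) + 322)² = ((66 + 6*(9/4)) + 322)² = ((66 + 27/2) + 322)² = (159/2 + 322)² = (803/2)² = 644809/4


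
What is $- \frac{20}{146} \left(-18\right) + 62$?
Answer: $\frac{4706}{73} \approx 64.466$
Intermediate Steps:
$- \frac{20}{146} \left(-18\right) + 62 = \left(-20\right) \frac{1}{146} \left(-18\right) + 62 = \left(- \frac{10}{73}\right) \left(-18\right) + 62 = \frac{180}{73} + 62 = \frac{4706}{73}$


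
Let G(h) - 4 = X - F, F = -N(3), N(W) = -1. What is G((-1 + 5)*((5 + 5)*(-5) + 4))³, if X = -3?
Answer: 0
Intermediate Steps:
F = 1 (F = -1*(-1) = 1)
G(h) = 0 (G(h) = 4 + (-3 - 1*1) = 4 + (-3 - 1) = 4 - 4 = 0)
G((-1 + 5)*((5 + 5)*(-5) + 4))³ = 0³ = 0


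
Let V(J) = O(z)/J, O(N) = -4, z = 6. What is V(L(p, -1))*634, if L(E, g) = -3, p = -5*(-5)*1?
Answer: 2536/3 ≈ 845.33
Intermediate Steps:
p = 25 (p = 25*1 = 25)
V(J) = -4/J
V(L(p, -1))*634 = -4/(-3)*634 = -4*(-⅓)*634 = (4/3)*634 = 2536/3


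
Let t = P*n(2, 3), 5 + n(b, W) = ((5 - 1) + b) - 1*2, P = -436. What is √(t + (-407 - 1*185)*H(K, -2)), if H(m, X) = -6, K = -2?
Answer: 2*√997 ≈ 63.151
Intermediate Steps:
n(b, W) = -3 + b (n(b, W) = -5 + (((5 - 1) + b) - 1*2) = -5 + ((4 + b) - 2) = -5 + (2 + b) = -3 + b)
t = 436 (t = -436*(-3 + 2) = -436*(-1) = 436)
√(t + (-407 - 1*185)*H(K, -2)) = √(436 + (-407 - 1*185)*(-6)) = √(436 + (-407 - 185)*(-6)) = √(436 - 592*(-6)) = √(436 + 3552) = √3988 = 2*√997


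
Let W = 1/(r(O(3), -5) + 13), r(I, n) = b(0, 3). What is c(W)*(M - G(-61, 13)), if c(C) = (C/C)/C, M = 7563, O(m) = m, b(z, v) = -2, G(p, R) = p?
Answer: 83864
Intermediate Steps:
r(I, n) = -2
W = 1/11 (W = 1/(-2 + 13) = 1/11 ≈ 0.090909)
c(C) = 1/C
c(W)*(M - G(-61, 13)) = (7563 - 1*(-61))/(1/11) = 11*(7563 + 61) = 11*7624 = 83864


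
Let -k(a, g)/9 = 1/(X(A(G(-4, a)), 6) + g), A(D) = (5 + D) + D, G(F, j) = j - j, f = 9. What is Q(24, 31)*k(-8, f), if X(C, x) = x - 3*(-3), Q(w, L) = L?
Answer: -93/8 ≈ -11.625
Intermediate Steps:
G(F, j) = 0
A(D) = 5 + 2*D
X(C, x) = 9 + x (X(C, x) = x + 9 = 9 + x)
k(a, g) = -9/(15 + g) (k(a, g) = -9/((9 + 6) + g) = -9/(15 + g))
Q(24, 31)*k(-8, f) = 31*(-9/(15 + 9)) = 31*(-9/24) = 31*(-9*1/24) = 31*(-3/8) = -93/8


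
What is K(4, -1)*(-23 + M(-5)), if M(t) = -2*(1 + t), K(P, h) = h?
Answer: 15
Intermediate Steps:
M(t) = -2 - 2*t
K(4, -1)*(-23 + M(-5)) = -(-23 + (-2 - 2*(-5))) = -(-23 + (-2 + 10)) = -(-23 + 8) = -1*(-15) = 15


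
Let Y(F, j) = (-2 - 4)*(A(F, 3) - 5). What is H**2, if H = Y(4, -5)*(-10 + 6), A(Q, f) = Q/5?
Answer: 254016/25 ≈ 10161.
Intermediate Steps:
A(Q, f) = Q/5 (A(Q, f) = Q*(1/5) = Q/5)
Y(F, j) = 30 - 6*F/5 (Y(F, j) = (-2 - 4)*(F/5 - 5) = -6*(-5 + F/5) = 30 - 6*F/5)
H = -504/5 (H = (30 - 6/5*4)*(-10 + 6) = (30 - 24/5)*(-4) = (126/5)*(-4) = -504/5 ≈ -100.80)
H**2 = (-504/5)**2 = 254016/25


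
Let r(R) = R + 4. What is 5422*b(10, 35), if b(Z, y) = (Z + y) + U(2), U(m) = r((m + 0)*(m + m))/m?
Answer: 276522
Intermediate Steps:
r(R) = 4 + R
U(m) = (4 + 2*m**2)/m (U(m) = (4 + (m + 0)*(m + m))/m = (4 + m*(2*m))/m = (4 + 2*m**2)/m)
b(Z, y) = 6 + Z + y (b(Z, y) = (Z + y) + (2*2 + 4/2) = (Z + y) + (4 + 4*(1/2)) = (Z + y) + (4 + 2) = (Z + y) + 6 = 6 + Z + y)
5422*b(10, 35) = 5422*(6 + 10 + 35) = 5422*51 = 276522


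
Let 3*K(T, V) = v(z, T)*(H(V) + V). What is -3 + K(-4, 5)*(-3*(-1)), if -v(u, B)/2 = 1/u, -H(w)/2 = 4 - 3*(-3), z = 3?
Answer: 11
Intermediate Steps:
H(w) = -26 (H(w) = -2*(4 - 3*(-3)) = -2*(4 + 9) = -2*13 = -26)
v(u, B) = -2/u
K(T, V) = 52/9 - 2*V/9 (K(T, V) = ((-2/3)*(-26 + V))/3 = ((-2*⅓)*(-26 + V))/3 = (-2*(-26 + V)/3)/3 = (52/3 - 2*V/3)/3 = 52/9 - 2*V/9)
-3 + K(-4, 5)*(-3*(-1)) = -3 + (52/9 - 2/9*5)*(-3*(-1)) = -3 + (52/9 - 10/9)*3 = -3 + (14/3)*3 = -3 + 14 = 11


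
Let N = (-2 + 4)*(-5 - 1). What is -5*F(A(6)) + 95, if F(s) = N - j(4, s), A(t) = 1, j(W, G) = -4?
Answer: 135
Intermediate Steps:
N = -12 (N = 2*(-6) = -12)
F(s) = -8 (F(s) = -12 - 1*(-4) = -12 + 4 = -8)
-5*F(A(6)) + 95 = -5*(-8) + 95 = 40 + 95 = 135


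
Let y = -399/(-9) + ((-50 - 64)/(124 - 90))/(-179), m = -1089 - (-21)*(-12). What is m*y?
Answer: -180985830/3043 ≈ -59476.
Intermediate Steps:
m = -1341 (m = -1089 - 1*252 = -1089 - 252 = -1341)
y = 404890/9129 (y = -399*(-⅑) - 114/34*(-1/179) = 133/3 - 114*1/34*(-1/179) = 133/3 - 57/17*(-1/179) = 133/3 + 57/3043 = 404890/9129 ≈ 44.352)
m*y = -1341*404890/9129 = -180985830/3043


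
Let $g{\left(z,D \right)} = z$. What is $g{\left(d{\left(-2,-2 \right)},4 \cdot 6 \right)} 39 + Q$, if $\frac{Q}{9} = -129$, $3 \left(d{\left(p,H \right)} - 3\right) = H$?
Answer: $-1070$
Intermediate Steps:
$d{\left(p,H \right)} = 3 + \frac{H}{3}$
$Q = -1161$ ($Q = 9 \left(-129\right) = -1161$)
$g{\left(d{\left(-2,-2 \right)},4 \cdot 6 \right)} 39 + Q = \left(3 + \frac{1}{3} \left(-2\right)\right) 39 - 1161 = \left(3 - \frac{2}{3}\right) 39 - 1161 = \frac{7}{3} \cdot 39 - 1161 = 91 - 1161 = -1070$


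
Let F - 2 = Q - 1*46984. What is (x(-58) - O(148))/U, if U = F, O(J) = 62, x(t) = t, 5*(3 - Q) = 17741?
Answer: 50/21053 ≈ 0.0023750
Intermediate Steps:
Q = -17726/5 (Q = 3 - 1/5*17741 = 3 - 17741/5 = -17726/5 ≈ -3545.2)
F = -252636/5 (F = 2 + (-17726/5 - 1*46984) = 2 + (-17726/5 - 46984) = 2 - 252646/5 = -252636/5 ≈ -50527.)
U = -252636/5 ≈ -50527.
(x(-58) - O(148))/U = (-58 - 1*62)/(-252636/5) = (-58 - 62)*(-5/252636) = -120*(-5/252636) = 50/21053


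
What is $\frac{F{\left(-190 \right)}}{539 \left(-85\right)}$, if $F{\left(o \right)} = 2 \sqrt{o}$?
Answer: $- \frac{2 i \sqrt{190}}{45815} \approx - 0.00060173 i$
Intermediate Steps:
$\frac{F{\left(-190 \right)}}{539 \left(-85\right)} = \frac{2 \sqrt{-190}}{539 \left(-85\right)} = \frac{2 i \sqrt{190}}{-45815} = 2 i \sqrt{190} \left(- \frac{1}{45815}\right) = - \frac{2 i \sqrt{190}}{45815}$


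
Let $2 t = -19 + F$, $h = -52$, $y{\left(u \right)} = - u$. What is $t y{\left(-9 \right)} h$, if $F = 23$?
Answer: $-936$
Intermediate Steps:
$t = 2$ ($t = \frac{-19 + 23}{2} = \frac{1}{2} \cdot 4 = 2$)
$t y{\left(-9 \right)} h = 2 \left(\left(-1\right) \left(-9\right)\right) \left(-52\right) = 2 \cdot 9 \left(-52\right) = 18 \left(-52\right) = -936$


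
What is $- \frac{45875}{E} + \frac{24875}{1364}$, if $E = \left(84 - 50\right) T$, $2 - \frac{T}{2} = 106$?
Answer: $\frac{59622375}{2411552} \approx 24.724$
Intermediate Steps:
$T = -208$ ($T = 4 - 212 = -208$)
$E = -7072$ ($E = \left(84 - 50\right) \left(-208\right) = 34 \left(-208\right) = -7072$)
$- \frac{45875}{E} + \frac{24875}{1364} = - \frac{45875}{-7072} + \frac{24875}{1364} = \left(-45875\right) \left(- \frac{1}{7072}\right) + 24875 \cdot \frac{1}{1364} = \frac{45875}{7072} + \frac{24875}{1364} = \frac{59622375}{2411552}$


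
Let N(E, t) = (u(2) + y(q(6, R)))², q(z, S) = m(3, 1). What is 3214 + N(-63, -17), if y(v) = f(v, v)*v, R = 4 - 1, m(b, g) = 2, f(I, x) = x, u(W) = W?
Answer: 3250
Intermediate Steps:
R = 3
q(z, S) = 2
y(v) = v² (y(v) = v*v = v²)
N(E, t) = 36 (N(E, t) = (2 + 2²)² = (2 + 4)² = 6² = 36)
3214 + N(-63, -17) = 3214 + 36 = 3250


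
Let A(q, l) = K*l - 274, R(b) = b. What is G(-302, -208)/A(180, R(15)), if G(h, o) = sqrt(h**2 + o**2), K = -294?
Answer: -sqrt(33617)/2342 ≈ -0.078287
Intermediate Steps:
A(q, l) = -274 - 294*l (A(q, l) = -294*l - 274 = -274 - 294*l)
G(-302, -208)/A(180, R(15)) = sqrt((-302)**2 + (-208)**2)/(-274 - 294*15) = sqrt(91204 + 43264)/(-274 - 4410) = sqrt(134468)/(-4684) = (2*sqrt(33617))*(-1/4684) = -sqrt(33617)/2342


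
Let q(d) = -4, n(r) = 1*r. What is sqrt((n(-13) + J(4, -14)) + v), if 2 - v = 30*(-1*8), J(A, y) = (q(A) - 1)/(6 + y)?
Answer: sqrt(3674)/4 ≈ 15.153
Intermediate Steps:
n(r) = r
J(A, y) = -5/(6 + y) (J(A, y) = (-4 - 1)/(6 + y) = -5/(6 + y))
v = 242 (v = 2 - 30*(-1*8) = 2 - 30*(-8) = 2 - 1*(-240) = 2 + 240 = 242)
sqrt((n(-13) + J(4, -14)) + v) = sqrt((-13 - 5/(6 - 14)) + 242) = sqrt((-13 - 5/(-8)) + 242) = sqrt((-13 - 5*(-1/8)) + 242) = sqrt((-13 + 5/8) + 242) = sqrt(-99/8 + 242) = sqrt(1837/8) = sqrt(3674)/4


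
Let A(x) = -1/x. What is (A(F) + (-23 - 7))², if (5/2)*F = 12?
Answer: 525625/576 ≈ 912.54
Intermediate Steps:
F = 24/5 (F = (⅖)*12 = 24/5 ≈ 4.8000)
(A(F) + (-23 - 7))² = (-1/24/5 + (-23 - 7))² = (-1*5/24 - 30)² = (-5/24 - 30)² = (-725/24)² = 525625/576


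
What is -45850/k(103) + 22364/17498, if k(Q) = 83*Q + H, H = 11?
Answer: -30542373/7489144 ≈ -4.0782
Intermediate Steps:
k(Q) = 11 + 83*Q (k(Q) = 83*Q + 11 = 11 + 83*Q)
-45850/k(103) + 22364/17498 = -45850/(11 + 83*103) + 22364/17498 = -45850/(11 + 8549) + 22364*(1/17498) = -45850/8560 + 11182/8749 = -45850*1/8560 + 11182/8749 = -4585/856 + 11182/8749 = -30542373/7489144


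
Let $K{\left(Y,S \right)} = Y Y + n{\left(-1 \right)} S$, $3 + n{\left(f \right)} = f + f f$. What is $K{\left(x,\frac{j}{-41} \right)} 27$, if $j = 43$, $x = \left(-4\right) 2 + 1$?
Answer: $\frac{57726}{41} \approx 1408.0$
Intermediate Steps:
$n{\left(f \right)} = -3 + f + f^{2}$ ($n{\left(f \right)} = -3 + \left(f + f f\right) = -3 + \left(f + f^{2}\right) = -3 + f + f^{2}$)
$x = -7$ ($x = -8 + 1 = -7$)
$K{\left(Y,S \right)} = Y^{2} - 3 S$ ($K{\left(Y,S \right)} = Y Y + \left(-3 - 1 + \left(-1\right)^{2}\right) S = Y^{2} + \left(-3 - 1 + 1\right) S = Y^{2} - 3 S$)
$K{\left(x,\frac{j}{-41} \right)} 27 = \left(\left(-7\right)^{2} - 3 \frac{43}{-41}\right) 27 = \left(49 - 3 \cdot 43 \left(- \frac{1}{41}\right)\right) 27 = \left(49 - - \frac{129}{41}\right) 27 = \left(49 + \frac{129}{41}\right) 27 = \frac{2138}{41} \cdot 27 = \frac{57726}{41}$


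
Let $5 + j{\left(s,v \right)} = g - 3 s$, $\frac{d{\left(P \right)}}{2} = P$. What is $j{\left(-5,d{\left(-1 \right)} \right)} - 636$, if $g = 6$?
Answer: $-620$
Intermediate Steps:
$d{\left(P \right)} = 2 P$
$j{\left(s,v \right)} = 1 - 3 s$ ($j{\left(s,v \right)} = -5 - \left(-6 + 3 s\right) = 1 - 3 s$)
$j{\left(-5,d{\left(-1 \right)} \right)} - 636 = \left(1 - -15\right) - 636 = \left(1 + 15\right) - 636 = 16 - 636 = -620$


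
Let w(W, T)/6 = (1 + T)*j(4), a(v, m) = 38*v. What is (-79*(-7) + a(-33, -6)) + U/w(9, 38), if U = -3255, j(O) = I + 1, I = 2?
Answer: -165119/234 ≈ -705.64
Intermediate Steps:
j(O) = 3 (j(O) = 2 + 1 = 3)
w(W, T) = 18 + 18*T (w(W, T) = 6*((1 + T)*3) = 6*(3 + 3*T) = 18 + 18*T)
(-79*(-7) + a(-33, -6)) + U/w(9, 38) = (-79*(-7) + 38*(-33)) - 3255/(18 + 18*38) = (553 - 1254) - 3255/(18 + 684) = -701 - 3255/702 = -701 - 3255*1/702 = -701 - 1085/234 = -165119/234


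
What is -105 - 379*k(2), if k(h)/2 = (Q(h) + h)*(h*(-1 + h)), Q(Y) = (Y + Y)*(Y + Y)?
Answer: -27393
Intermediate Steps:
Q(Y) = 4*Y² (Q(Y) = (2*Y)*(2*Y) = 4*Y²)
k(h) = 2*h*(-1 + h)*(h + 4*h²) (k(h) = 2*((4*h² + h)*(h*(-1 + h))) = 2*((h + 4*h²)*(h*(-1 + h))) = 2*(h*(-1 + h)*(h + 4*h²)) = 2*h*(-1 + h)*(h + 4*h²))
-105 - 379*k(2) = -105 - 379*2²*(-2 - 6*2 + 8*2²) = -105 - 1516*(-2 - 12 + 8*4) = -105 - 1516*(-2 - 12 + 32) = -105 - 1516*18 = -105 - 379*72 = -105 - 27288 = -27393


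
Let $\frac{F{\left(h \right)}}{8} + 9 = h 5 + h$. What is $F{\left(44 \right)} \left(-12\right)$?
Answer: $-24480$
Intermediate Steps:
$F{\left(h \right)} = -72 + 48 h$ ($F{\left(h \right)} = -72 + 8 \left(h 5 + h\right) = -72 + 8 \left(5 h + h\right) = -72 + 8 \cdot 6 h = -72 + 48 h$)
$F{\left(44 \right)} \left(-12\right) = \left(-72 + 48 \cdot 44\right) \left(-12\right) = \left(-72 + 2112\right) \left(-12\right) = 2040 \left(-12\right) = -24480$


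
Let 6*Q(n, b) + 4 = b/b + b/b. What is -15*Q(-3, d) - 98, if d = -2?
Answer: -93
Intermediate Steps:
Q(n, b) = -1/3 (Q(n, b) = -2/3 + (b/b + b/b)/6 = -2/3 + (1 + 1)/6 = -2/3 + (1/6)*2 = -2/3 + 1/3 = -1/3)
-15*Q(-3, d) - 98 = -15*(-1/3) - 98 = 5 - 98 = -93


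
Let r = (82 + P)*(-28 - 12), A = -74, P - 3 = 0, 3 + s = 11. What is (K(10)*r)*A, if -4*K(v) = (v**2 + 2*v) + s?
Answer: -8051200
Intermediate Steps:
s = 8 (s = -3 + 11 = 8)
P = 3 (P = 3 + 0 = 3)
K(v) = -2 - v/2 - v**2/4 (K(v) = -((v**2 + 2*v) + 8)/4 = -(8 + v**2 + 2*v)/4 = -2 - v/2 - v**2/4)
r = -3400 (r = (82 + 3)*(-28 - 12) = 85*(-40) = -3400)
(K(10)*r)*A = ((-2 - 1/2*10 - 1/4*10**2)*(-3400))*(-74) = ((-2 - 5 - 1/4*100)*(-3400))*(-74) = ((-2 - 5 - 25)*(-3400))*(-74) = -32*(-3400)*(-74) = 108800*(-74) = -8051200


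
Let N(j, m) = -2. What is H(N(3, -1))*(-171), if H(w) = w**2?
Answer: -684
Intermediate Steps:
H(N(3, -1))*(-171) = (-2)**2*(-171) = 4*(-171) = -684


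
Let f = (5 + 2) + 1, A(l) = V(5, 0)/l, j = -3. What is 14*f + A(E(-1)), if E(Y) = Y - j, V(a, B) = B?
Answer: 112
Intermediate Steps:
E(Y) = 3 + Y (E(Y) = Y - 1*(-3) = Y + 3 = 3 + Y)
A(l) = 0 (A(l) = 0/l = 0)
f = 8 (f = 7 + 1 = 8)
14*f + A(E(-1)) = 14*8 + 0 = 112 + 0 = 112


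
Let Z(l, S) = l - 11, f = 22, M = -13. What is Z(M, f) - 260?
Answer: -284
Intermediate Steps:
Z(l, S) = -11 + l
Z(M, f) - 260 = (-11 - 13) - 260 = -24 - 260 = -284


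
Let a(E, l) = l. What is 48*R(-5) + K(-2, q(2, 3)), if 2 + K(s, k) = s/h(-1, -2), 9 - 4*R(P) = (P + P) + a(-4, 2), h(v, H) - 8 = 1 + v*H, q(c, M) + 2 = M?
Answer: 2220/11 ≈ 201.82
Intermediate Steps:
q(c, M) = -2 + M
h(v, H) = 9 + H*v (h(v, H) = 8 + (1 + v*H) = 8 + (1 + H*v) = 9 + H*v)
R(P) = 7/4 - P/2 (R(P) = 9/4 - ((P + P) + 2)/4 = 9/4 - (2*P + 2)/4 = 9/4 - (2 + 2*P)/4 = 9/4 + (-1/2 - P/2) = 7/4 - P/2)
K(s, k) = -2 + s/11 (K(s, k) = -2 + s/(9 - 2*(-1)) = -2 + s/(9 + 2) = -2 + s/11)
48*R(-5) + K(-2, q(2, 3)) = 48*(7/4 - 1/2*(-5)) + (-2 + (1/11)*(-2)) = 48*(7/4 + 5/2) + (-2 - 2/11) = 48*(17/4) - 24/11 = 204 - 24/11 = 2220/11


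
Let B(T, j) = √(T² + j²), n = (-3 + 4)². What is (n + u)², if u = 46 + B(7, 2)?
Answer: (47 + √53)² ≈ 2946.3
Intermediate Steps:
n = 1 (n = 1² = 1)
u = 46 + √53 (u = 46 + √(7² + 2²) = 46 + √(49 + 4) = 46 + √53 ≈ 53.280)
(n + u)² = (1 + (46 + √53))² = (47 + √53)²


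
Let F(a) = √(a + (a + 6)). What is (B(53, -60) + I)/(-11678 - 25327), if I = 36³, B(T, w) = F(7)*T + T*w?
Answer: -14492/12335 - 106*√5/37005 ≈ -1.1813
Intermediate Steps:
F(a) = √(6 + 2*a) (F(a) = √(a + (6 + a)) = √(6 + 2*a))
B(T, w) = T*w + 2*T*√5 (B(T, w) = √(6 + 2*7)*T + T*w = √(6 + 14)*T + T*w = √20*T + T*w = (2*√5)*T + T*w = 2*T*√5 + T*w = T*w + 2*T*√5)
I = 46656
(B(53, -60) + I)/(-11678 - 25327) = (53*(-60 + 2*√5) + 46656)/(-11678 - 25327) = ((-3180 + 106*√5) + 46656)/(-37005) = (43476 + 106*√5)*(-1/37005) = -14492/12335 - 106*√5/37005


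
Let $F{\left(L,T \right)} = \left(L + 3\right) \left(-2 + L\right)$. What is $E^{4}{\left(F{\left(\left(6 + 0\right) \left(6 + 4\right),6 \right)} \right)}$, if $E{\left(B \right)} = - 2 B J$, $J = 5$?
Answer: $1782683201446560000$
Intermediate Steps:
$F{\left(L,T \right)} = \left(-2 + L\right) \left(3 + L\right)$ ($F{\left(L,T \right)} = \left(3 + L\right) \left(-2 + L\right) = \left(-2 + L\right) \left(3 + L\right)$)
$E{\left(B \right)} = - 10 B$ ($E{\left(B \right)} = - 2 B 5 = - 10 B$)
$E^{4}{\left(F{\left(\left(6 + 0\right) \left(6 + 4\right),6 \right)} \right)} = \left(- 10 \left(-6 + \left(6 + 0\right) \left(6 + 4\right) + \left(\left(6 + 0\right) \left(6 + 4\right)\right)^{2}\right)\right)^{4} = \left(- 10 \left(-6 + 6 \cdot 10 + \left(6 \cdot 10\right)^{2}\right)\right)^{4} = \left(- 10 \left(-6 + 60 + 60^{2}\right)\right)^{4} = \left(- 10 \left(-6 + 60 + 3600\right)\right)^{4} = \left(\left(-10\right) 3654\right)^{4} = \left(-36540\right)^{4} = 1782683201446560000$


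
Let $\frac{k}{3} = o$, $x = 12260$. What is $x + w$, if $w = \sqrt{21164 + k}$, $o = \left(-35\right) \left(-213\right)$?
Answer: $12260 + \sqrt{43529} \approx 12469.0$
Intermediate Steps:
$o = 7455$
$k = 22365$ ($k = 3 \cdot 7455 = 22365$)
$w = \sqrt{43529}$ ($w = \sqrt{21164 + 22365} = \sqrt{43529} \approx 208.64$)
$x + w = 12260 + \sqrt{43529}$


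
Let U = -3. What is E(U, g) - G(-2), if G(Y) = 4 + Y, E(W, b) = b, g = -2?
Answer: -4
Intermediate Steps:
E(U, g) - G(-2) = -2 - (4 - 2) = -2 - 1*2 = -2 - 2 = -4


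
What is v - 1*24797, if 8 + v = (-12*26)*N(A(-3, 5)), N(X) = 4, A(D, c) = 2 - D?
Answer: -26053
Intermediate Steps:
v = -1256 (v = -8 - 12*26*4 = -8 - 312*4 = -8 - 1248 = -1256)
v - 1*24797 = -1256 - 1*24797 = -1256 - 24797 = -26053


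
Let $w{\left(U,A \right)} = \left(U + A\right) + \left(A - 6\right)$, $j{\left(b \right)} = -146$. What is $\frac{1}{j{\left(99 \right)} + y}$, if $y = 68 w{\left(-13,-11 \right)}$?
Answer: $- \frac{1}{2934} \approx -0.00034083$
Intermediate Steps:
$w{\left(U,A \right)} = -6 + U + 2 A$ ($w{\left(U,A \right)} = \left(A + U\right) + \left(-6 + A\right) = -6 + U + 2 A$)
$y = -2788$ ($y = 68 \left(-6 - 13 + 2 \left(-11\right)\right) = 68 \left(-6 - 13 - 22\right) = 68 \left(-41\right) = -2788$)
$\frac{1}{j{\left(99 \right)} + y} = \frac{1}{-146 - 2788} = \frac{1}{-2934} = - \frac{1}{2934}$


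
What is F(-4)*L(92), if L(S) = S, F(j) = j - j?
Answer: 0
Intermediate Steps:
F(j) = 0
F(-4)*L(92) = 0*92 = 0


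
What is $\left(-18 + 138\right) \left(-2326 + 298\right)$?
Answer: $-243360$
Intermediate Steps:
$\left(-18 + 138\right) \left(-2326 + 298\right) = 120 \left(-2028\right) = -243360$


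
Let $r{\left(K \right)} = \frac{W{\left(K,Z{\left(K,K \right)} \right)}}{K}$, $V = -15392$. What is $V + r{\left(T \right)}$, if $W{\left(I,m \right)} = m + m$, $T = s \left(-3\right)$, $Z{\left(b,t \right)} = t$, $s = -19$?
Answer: $-15390$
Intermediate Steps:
$T = 57$ ($T = \left(-19\right) \left(-3\right) = 57$)
$W{\left(I,m \right)} = 2 m$
$r{\left(K \right)} = 2$ ($r{\left(K \right)} = \frac{2 K}{K} = 2$)
$V + r{\left(T \right)} = -15392 + 2 = -15390$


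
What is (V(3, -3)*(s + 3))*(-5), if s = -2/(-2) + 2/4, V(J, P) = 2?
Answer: -45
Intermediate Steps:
s = 3/2 (s = -2*(-½) + 2*(¼) = 1 + ½ = 3/2 ≈ 1.5000)
(V(3, -3)*(s + 3))*(-5) = (2*(3/2 + 3))*(-5) = (2*(9/2))*(-5) = 9*(-5) = -45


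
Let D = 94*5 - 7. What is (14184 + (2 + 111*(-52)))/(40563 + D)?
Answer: 4207/20513 ≈ 0.20509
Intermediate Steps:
D = 463 (D = 470 - 7 = 463)
(14184 + (2 + 111*(-52)))/(40563 + D) = (14184 + (2 + 111*(-52)))/(40563 + 463) = (14184 + (2 - 5772))/41026 = (14184 - 5770)*(1/41026) = 8414*(1/41026) = 4207/20513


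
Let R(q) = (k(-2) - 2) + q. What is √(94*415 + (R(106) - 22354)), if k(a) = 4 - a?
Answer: √16766 ≈ 129.48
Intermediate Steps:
R(q) = 4 + q (R(q) = ((4 - 1*(-2)) - 2) + q = ((4 + 2) - 2) + q = (6 - 2) + q = 4 + q)
√(94*415 + (R(106) - 22354)) = √(94*415 + ((4 + 106) - 22354)) = √(39010 + (110 - 22354)) = √(39010 - 22244) = √16766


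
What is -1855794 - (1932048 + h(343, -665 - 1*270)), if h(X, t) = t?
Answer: -3786907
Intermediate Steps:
-1855794 - (1932048 + h(343, -665 - 1*270)) = -1855794 - (1932048 + (-665 - 1*270)) = -1855794 - (1932048 + (-665 - 270)) = -1855794 - (1932048 - 935) = -1855794 - 1*1931113 = -1855794 - 1931113 = -3786907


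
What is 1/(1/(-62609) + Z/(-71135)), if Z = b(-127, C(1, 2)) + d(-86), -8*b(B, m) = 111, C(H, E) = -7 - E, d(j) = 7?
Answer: 7125905944/574883 ≈ 12395.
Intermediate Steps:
b(B, m) = -111/8 (b(B, m) = -⅛*111 = -111/8)
Z = -55/8 (Z = -111/8 + 7 = -55/8 ≈ -6.8750)
1/(1/(-62609) + Z/(-71135)) = 1/(1/(-62609) - 55/8/(-71135)) = 1/(-1/62609 - 55/8*(-1/71135)) = 1/(-1/62609 + 11/113816) = 1/(574883/7125905944) = 7125905944/574883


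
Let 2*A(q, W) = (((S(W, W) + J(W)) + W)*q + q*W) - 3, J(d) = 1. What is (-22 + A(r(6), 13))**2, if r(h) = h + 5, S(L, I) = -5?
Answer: 38025/4 ≈ 9506.3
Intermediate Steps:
r(h) = 5 + h
A(q, W) = -3/2 + W*q/2 + q*(-4 + W)/2 (A(q, W) = ((((-5 + 1) + W)*q + q*W) - 3)/2 = (((-4 + W)*q + W*q) - 3)/2 = ((q*(-4 + W) + W*q) - 3)/2 = ((W*q + q*(-4 + W)) - 3)/2 = (-3 + W*q + q*(-4 + W))/2 = -3/2 + W*q/2 + q*(-4 + W)/2)
(-22 + A(r(6), 13))**2 = (-22 + (-3/2 - 2*(5 + 6) + 13*(5 + 6)))**2 = (-22 + (-3/2 - 2*11 + 13*11))**2 = (-22 + (-3/2 - 22 + 143))**2 = (-22 + 239/2)**2 = (195/2)**2 = 38025/4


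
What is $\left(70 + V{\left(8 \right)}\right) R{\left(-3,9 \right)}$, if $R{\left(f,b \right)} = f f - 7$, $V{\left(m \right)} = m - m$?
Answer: $140$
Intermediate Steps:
$V{\left(m \right)} = 0$
$R{\left(f,b \right)} = -7 + f^{2}$ ($R{\left(f,b \right)} = f^{2} - 7 = -7 + f^{2}$)
$\left(70 + V{\left(8 \right)}\right) R{\left(-3,9 \right)} = \left(70 + 0\right) \left(-7 + \left(-3\right)^{2}\right) = 70 \left(-7 + 9\right) = 70 \cdot 2 = 140$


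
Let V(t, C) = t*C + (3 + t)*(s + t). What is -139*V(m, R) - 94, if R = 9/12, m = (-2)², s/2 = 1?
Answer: -6349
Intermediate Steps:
s = 2 (s = 2*1 = 2)
m = 4
R = ¾ (R = 9*(1/12) = ¾ ≈ 0.75000)
V(t, C) = C*t + (2 + t)*(3 + t) (V(t, C) = t*C + (3 + t)*(2 + t) = C*t + (2 + t)*(3 + t))
-139*V(m, R) - 94 = -139*(6 + 4² + 5*4 + (¾)*4) - 94 = -139*(6 + 16 + 20 + 3) - 94 = -139*45 - 94 = -6255 - 94 = -6349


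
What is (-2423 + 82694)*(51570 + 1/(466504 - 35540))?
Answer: 1784008002933351/430964 ≈ 4.1396e+9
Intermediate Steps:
(-2423 + 82694)*(51570 + 1/(466504 - 35540)) = 80271*(51570 + 1/430964) = 80271*(22224813481/430964) = 1784008002933351/430964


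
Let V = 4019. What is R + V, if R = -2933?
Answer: 1086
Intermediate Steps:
R + V = -2933 + 4019 = 1086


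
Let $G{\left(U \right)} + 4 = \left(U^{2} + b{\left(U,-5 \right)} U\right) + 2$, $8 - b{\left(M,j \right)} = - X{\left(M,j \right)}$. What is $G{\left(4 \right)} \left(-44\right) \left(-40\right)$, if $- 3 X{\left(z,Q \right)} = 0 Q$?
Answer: $80960$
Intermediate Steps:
$X{\left(z,Q \right)} = 0$ ($X{\left(z,Q \right)} = - \frac{0 Q}{3} = \left(- \frac{1}{3}\right) 0 = 0$)
$b{\left(M,j \right)} = 8$ ($b{\left(M,j \right)} = 8 - \left(-1\right) 0 = 8 - 0 = 8 + 0 = 8$)
$G{\left(U \right)} = -2 + U^{2} + 8 U$ ($G{\left(U \right)} = -4 + \left(\left(U^{2} + 8 U\right) + 2\right) = -4 + \left(2 + U^{2} + 8 U\right) = -2 + U^{2} + 8 U$)
$G{\left(4 \right)} \left(-44\right) \left(-40\right) = \left(-2 + 4^{2} + 8 \cdot 4\right) \left(-44\right) \left(-40\right) = \left(-2 + 16 + 32\right) \left(-44\right) \left(-40\right) = 46 \left(-44\right) \left(-40\right) = \left(-2024\right) \left(-40\right) = 80960$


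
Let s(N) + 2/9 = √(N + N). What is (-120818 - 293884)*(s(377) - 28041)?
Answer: 11628750938 - 414702*√754 ≈ 1.1617e+10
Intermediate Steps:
s(N) = -2/9 + √2*√N (s(N) = -2/9 + √(N + N) = -2/9 + √(2*N) = -2/9 + √2*√N)
(-120818 - 293884)*(s(377) - 28041) = (-120818 - 293884)*((-2/9 + √2*√377) - 28041) = -414702*((-2/9 + √754) - 28041) = -414702*(-252371/9 + √754) = 11628750938 - 414702*√754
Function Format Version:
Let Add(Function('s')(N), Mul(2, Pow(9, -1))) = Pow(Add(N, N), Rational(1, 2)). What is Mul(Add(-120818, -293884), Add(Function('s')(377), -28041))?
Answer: Add(11628750938, Mul(-414702, Pow(754, Rational(1, 2)))) ≈ 1.1617e+10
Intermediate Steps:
Function('s')(N) = Add(Rational(-2, 9), Mul(Pow(2, Rational(1, 2)), Pow(N, Rational(1, 2)))) (Function('s')(N) = Add(Rational(-2, 9), Pow(Add(N, N), Rational(1, 2))) = Add(Rational(-2, 9), Pow(Mul(2, N), Rational(1, 2))) = Add(Rational(-2, 9), Mul(Pow(2, Rational(1, 2)), Pow(N, Rational(1, 2)))))
Mul(Add(-120818, -293884), Add(Function('s')(377), -28041)) = Mul(Add(-120818, -293884), Add(Add(Rational(-2, 9), Mul(Pow(2, Rational(1, 2)), Pow(377, Rational(1, 2)))), -28041)) = Mul(-414702, Add(Add(Rational(-2, 9), Pow(754, Rational(1, 2))), -28041)) = Mul(-414702, Add(Rational(-252371, 9), Pow(754, Rational(1, 2)))) = Add(11628750938, Mul(-414702, Pow(754, Rational(1, 2))))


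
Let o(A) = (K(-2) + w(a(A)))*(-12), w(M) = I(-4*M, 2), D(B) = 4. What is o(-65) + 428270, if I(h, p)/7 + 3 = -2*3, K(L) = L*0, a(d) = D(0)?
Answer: 429026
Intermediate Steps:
a(d) = 4
K(L) = 0
I(h, p) = -63 (I(h, p) = -21 + 7*(-2*3) = -21 + 7*(-6) = -21 - 42 = -63)
w(M) = -63
o(A) = 756 (o(A) = (0 - 63)*(-12) = -63*(-12) = 756)
o(-65) + 428270 = 756 + 428270 = 429026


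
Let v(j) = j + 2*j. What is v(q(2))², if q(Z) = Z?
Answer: 36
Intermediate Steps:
v(j) = 3*j
v(q(2))² = (3*2)² = 6² = 36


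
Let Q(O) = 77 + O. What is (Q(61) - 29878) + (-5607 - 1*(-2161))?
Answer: -33186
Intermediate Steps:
(Q(61) - 29878) + (-5607 - 1*(-2161)) = ((77 + 61) - 29878) + (-5607 - 1*(-2161)) = (138 - 29878) + (-5607 + 2161) = -29740 - 3446 = -33186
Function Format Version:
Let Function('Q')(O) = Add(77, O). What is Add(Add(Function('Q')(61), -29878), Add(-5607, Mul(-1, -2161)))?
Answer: -33186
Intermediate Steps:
Add(Add(Function('Q')(61), -29878), Add(-5607, Mul(-1, -2161))) = Add(Add(Add(77, 61), -29878), Add(-5607, Mul(-1, -2161))) = Add(Add(138, -29878), Add(-5607, 2161)) = Add(-29740, -3446) = -33186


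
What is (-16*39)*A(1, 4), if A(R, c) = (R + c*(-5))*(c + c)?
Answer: 94848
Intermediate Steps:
A(R, c) = 2*c*(R - 5*c) (A(R, c) = (R - 5*c)*(2*c) = 2*c*(R - 5*c))
(-16*39)*A(1, 4) = (-16*39)*(2*4*(1 - 5*4)) = -1248*4*(1 - 20) = -1248*4*(-19) = -624*(-152) = 94848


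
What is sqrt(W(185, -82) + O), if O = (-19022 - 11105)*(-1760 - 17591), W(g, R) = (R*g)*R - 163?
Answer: sqrt(584231354) ≈ 24171.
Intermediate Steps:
W(g, R) = -163 + g*R**2 (W(g, R) = g*R**2 - 163 = -163 + g*R**2)
O = 582987577 (O = -30127*(-19351) = 582987577)
sqrt(W(185, -82) + O) = sqrt((-163 + 185*(-82)**2) + 582987577) = sqrt((-163 + 185*6724) + 582987577) = sqrt((-163 + 1243940) + 582987577) = sqrt(1243777 + 582987577) = sqrt(584231354)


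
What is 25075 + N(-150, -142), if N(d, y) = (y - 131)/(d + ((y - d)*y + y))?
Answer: 1705113/68 ≈ 25075.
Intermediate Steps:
N(d, y) = (-131 + y)/(d + y + y*(y - d)) (N(d, y) = (-131 + y)/(d + (y*(y - d) + y)) = (-131 + y)/(d + (y + y*(y - d))) = (-131 + y)/(d + y + y*(y - d)))
25075 + N(-150, -142) = 25075 + (-131 - 142)/(-150 - 142 + (-142)**2 - 1*(-150)*(-142)) = 25075 - 273/(-150 - 142 + 20164 - 21300) = 25075 - 273/(-1428) = 25075 - 1/1428*(-273) = 25075 + 13/68 = 1705113/68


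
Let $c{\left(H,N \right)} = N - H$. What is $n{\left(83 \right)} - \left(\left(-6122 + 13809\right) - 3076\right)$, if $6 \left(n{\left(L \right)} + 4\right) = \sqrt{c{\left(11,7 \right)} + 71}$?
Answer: $-4615 + \frac{\sqrt{67}}{6} \approx -4613.6$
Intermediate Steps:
$n{\left(L \right)} = -4 + \frac{\sqrt{67}}{6}$ ($n{\left(L \right)} = -4 + \frac{\sqrt{\left(7 - 11\right) + 71}}{6} = -4 + \frac{\sqrt{-4 + 71}}{6} = -4 + \frac{\sqrt{67}}{6}$)
$n{\left(83 \right)} - \left(\left(-6122 + 13809\right) - 3076\right) = \left(-4 + \frac{\sqrt{67}}{6}\right) - \left(\left(-6122 + 13809\right) - 3076\right) = \left(-4 + \frac{\sqrt{67}}{6}\right) - \left(7687 - 3076\right) = \left(-4 + \frac{\sqrt{67}}{6}\right) - 4611 = -4615 + \frac{\sqrt{67}}{6}$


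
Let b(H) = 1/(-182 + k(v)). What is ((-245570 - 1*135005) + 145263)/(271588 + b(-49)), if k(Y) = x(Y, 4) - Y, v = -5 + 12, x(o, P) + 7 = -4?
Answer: -6723200/7759657 ≈ -0.86643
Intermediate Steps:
x(o, P) = -11 (x(o, P) = -7 - 4 = -11)
v = 7
k(Y) = -11 - Y
b(H) = -1/200 (b(H) = 1/(-182 + (-11 - 1*7)) = 1/(-182 + (-11 - 7)) = 1/(-182 - 18) = 1/(-200) = -1/200)
((-245570 - 1*135005) + 145263)/(271588 + b(-49)) = ((-245570 - 1*135005) + 145263)/(271588 - 1/200) = ((-245570 - 135005) + 145263)/(54317599/200) = (-380575 + 145263)*(200/54317599) = -235312*200/54317599 = -6723200/7759657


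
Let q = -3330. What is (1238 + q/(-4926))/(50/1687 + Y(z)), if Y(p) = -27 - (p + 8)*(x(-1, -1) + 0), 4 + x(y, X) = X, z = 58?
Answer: 1715599711/419704231 ≈ 4.0876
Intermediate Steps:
x(y, X) = -4 + X
Y(p) = 13 + 5*p (Y(p) = -27 - (p + 8)*((-4 - 1) + 0) = -27 - (8 + p)*(-5 + 0) = -27 - (8 + p)*(-5) = -27 - (-40 - 5*p) = -27 + (40 + 5*p) = 13 + 5*p)
(1238 + q/(-4926))/(50/1687 + Y(z)) = (1238 - 3330/(-4926))/(50/1687 + (13 + 5*58)) = (1238 - 3330*(-1/4926))/(50*(1/1687) + (13 + 290)) = (1238 + 555/821)/(50/1687 + 303) = 1016953/(821*(511211/1687)) = (1016953/821)*(1687/511211) = 1715599711/419704231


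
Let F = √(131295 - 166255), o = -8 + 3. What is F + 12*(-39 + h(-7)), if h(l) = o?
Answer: -528 + 4*I*√2185 ≈ -528.0 + 186.98*I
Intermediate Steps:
o = -5
h(l) = -5
F = 4*I*√2185 (F = √(-34960) = 4*I*√2185 ≈ 186.98*I)
F + 12*(-39 + h(-7)) = 4*I*√2185 + 12*(-39 - 5) = 4*I*√2185 + 12*(-44) = 4*I*√2185 - 528 = -528 + 4*I*√2185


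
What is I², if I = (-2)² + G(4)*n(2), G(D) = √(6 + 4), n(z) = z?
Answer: 56 + 16*√10 ≈ 106.60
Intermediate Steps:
G(D) = √10
I = 4 + 2*√10 (I = (-2)² + √10*2 = 4 + 2*√10 ≈ 10.325)
I² = (4 + 2*√10)²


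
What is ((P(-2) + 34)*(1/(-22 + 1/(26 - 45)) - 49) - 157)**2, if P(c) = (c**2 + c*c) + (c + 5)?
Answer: 981155624089/175561 ≈ 5.5887e+6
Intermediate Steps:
P(c) = 5 + c + 2*c**2 (P(c) = (c**2 + c**2) + (5 + c) = 2*c**2 + (5 + c) = 5 + c + 2*c**2)
((P(-2) + 34)*(1/(-22 + 1/(26 - 45)) - 49) - 157)**2 = (((5 - 2 + 2*(-2)**2) + 34)*(1/(-22 + 1/(26 - 45)) - 49) - 157)**2 = (((5 - 2 + 2*4) + 34)*(1/(-22 + 1/(-19)) - 49) - 157)**2 = (((5 - 2 + 8) + 34)*(1/(-22 - 1/19) - 49) - 157)**2 = ((11 + 34)*(1/(-419/19) - 49) - 157)**2 = (45*(-19/419 - 49) - 157)**2 = (45*(-20550/419) - 157)**2 = (-924750/419 - 157)**2 = (-990533/419)**2 = 981155624089/175561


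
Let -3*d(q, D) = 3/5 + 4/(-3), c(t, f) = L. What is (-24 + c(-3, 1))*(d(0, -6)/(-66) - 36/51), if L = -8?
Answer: 52112/2295 ≈ 22.707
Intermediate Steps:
c(t, f) = -8
d(q, D) = 11/45 (d(q, D) = -(3/5 + 4/(-3))/3 = -(3*(1/5) + 4*(-1/3))/3 = -(3/5 - 4/3)/3 = -1/3*(-11/15) = 11/45)
(-24 + c(-3, 1))*(d(0, -6)/(-66) - 36/51) = (-24 - 8)*((11/45)/(-66) - 36/51) = -32*((11/45)*(-1/66) - 36*1/51) = -32*(-1/270 - 12/17) = -32*(-3257/4590) = 52112/2295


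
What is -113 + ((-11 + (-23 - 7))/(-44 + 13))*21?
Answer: -2642/31 ≈ -85.226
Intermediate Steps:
-113 + ((-11 + (-23 - 7))/(-44 + 13))*21 = -113 + ((-11 - 30)/(-31))*21 = -113 - 41*(-1/31)*21 = -113 + (41/31)*21 = -113 + 861/31 = -2642/31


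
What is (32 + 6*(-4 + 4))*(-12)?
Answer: -384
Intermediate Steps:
(32 + 6*(-4 + 4))*(-12) = (32 + 6*0)*(-12) = (32 + 0)*(-12) = 32*(-12) = -384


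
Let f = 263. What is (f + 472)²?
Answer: 540225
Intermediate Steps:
(f + 472)² = (263 + 472)² = 735² = 540225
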